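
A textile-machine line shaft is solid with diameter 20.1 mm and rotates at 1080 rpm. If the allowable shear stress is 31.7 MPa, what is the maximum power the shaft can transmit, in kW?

5.72 kW

J = πd⁴/32 = π(0.0201)⁴/32 = 1.602×10^-8 m⁴.
T_max = τ_allow·J/r = 3.17×10^7 × 1.602×10^-8 / 0.0100 = 50.54 N·m.
ω = 2π·1080/60 = 113.1 rad/s, so P_max = T_max·ω = 5716 W.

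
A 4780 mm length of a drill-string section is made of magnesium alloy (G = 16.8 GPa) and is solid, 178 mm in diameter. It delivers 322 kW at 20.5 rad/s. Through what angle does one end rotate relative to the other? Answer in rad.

ω = 20.5 rad/s, so T = P/ω = 322×10³ / 20.50 = 15710 N·m.
J = πd⁴/32 = π(0.178)⁴/32 = 9.856×10^-5 m⁴.
θ = T·L/(G·J) = 15710 × 4.78 / (16.8×10⁹ × 9.856×10^-5) = 0.04535 rad.

0.0453 rad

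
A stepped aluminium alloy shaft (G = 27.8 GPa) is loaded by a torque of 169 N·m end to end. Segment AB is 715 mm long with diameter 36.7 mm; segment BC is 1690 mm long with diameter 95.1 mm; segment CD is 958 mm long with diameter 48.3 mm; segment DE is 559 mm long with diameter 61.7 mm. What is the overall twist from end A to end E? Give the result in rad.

0.0390 rad

J_AB = π(0.0367)⁴/32 = 1.78×10^-7 m⁴; J_BC = π(0.0951)⁴/32 = 8.03×10^-6 m⁴; J_CD = π(0.0483)⁴/32 = 5.34×10^-7 m⁴; J_DE = π(0.0617)⁴/32 = 1.42×10^-6 m⁴.
θ = (T/G)·Σ L_i/J_i = (169.0/27.8×10⁹)·(0.715/1.78×10^-7 + 1.69/8.03×10^-6 + 0.958/5.34×10^-7 + 0.559/1.42×10^-6) = 0.03897 rad.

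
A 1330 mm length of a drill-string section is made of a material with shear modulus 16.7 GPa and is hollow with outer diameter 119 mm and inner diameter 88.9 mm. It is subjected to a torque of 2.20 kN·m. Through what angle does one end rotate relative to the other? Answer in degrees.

0.741°

J = π(d_o⁴ − d_i⁴)/32 = π(0.119⁴ − 0.0889⁴)/32 = 1.356×10^-5 m⁴.
θ = T·L/(G·J) = 2200 × 1.33 / (16.7×10⁹ × 1.356×10^-5) = 0.01293 rad.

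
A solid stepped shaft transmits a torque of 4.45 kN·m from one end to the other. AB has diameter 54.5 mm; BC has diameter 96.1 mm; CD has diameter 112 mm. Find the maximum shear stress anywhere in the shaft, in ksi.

Under the same torque, τ_max = 16T/(πd³) is largest where d is smallest — segment AB (d = 54.5 mm).
τ_max = 16·4450/(π·(0.0545)³) = 1.400×10^8 Pa.

20.3 ksi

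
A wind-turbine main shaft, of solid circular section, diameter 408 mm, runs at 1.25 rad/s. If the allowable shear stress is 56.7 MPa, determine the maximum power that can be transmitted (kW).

945 kW

J = πd⁴/32 = π(0.408)⁴/32 = 2.720×10^-3 m⁴.
T_max = τ_allow·J/r = 5.67×10^7 × 2.720×10^-3 / 0.204 = 756100 N·m.
ω = 1.25 rad/s, so P_max = T_max·ω = 9.452×10^5 W.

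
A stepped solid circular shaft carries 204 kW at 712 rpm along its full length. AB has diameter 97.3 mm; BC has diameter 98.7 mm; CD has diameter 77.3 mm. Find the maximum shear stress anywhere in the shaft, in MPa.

30.2 MPa

ω = 2π·712/60 = 74.56 rad/s, so T = P/ω = 204×10³ / 74.56 = 2736 N·m.
Under the same torque, τ_max = 16T/(πd³) is largest where d is smallest — segment CD (d = 77.3 mm).
τ_max = 16·2736/(π·(0.0773)³) = 3.017×10^7 Pa.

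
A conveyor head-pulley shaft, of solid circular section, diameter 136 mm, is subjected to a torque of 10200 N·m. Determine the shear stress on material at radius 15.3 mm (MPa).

J = πd⁴/32 = π(0.136)⁴/32 = 3.359×10^-5 m⁴.
Shear stress varies linearly with radius: τ = T·r/J = 10200 × 0.0153 / 3.359×10^-5 = 4.647×10^6 Pa.

4.65 MPa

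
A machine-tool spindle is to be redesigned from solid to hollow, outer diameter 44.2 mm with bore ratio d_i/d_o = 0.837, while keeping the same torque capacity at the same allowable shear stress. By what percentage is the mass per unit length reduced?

53.0 %

Equal τ_max and T ⇒ the solid shaft needs d_s³ = d_o³(1−k⁴), so d_s = 44.2·(1−0.837⁴)^(1/3) = 35.30 mm.
Area ratio A_h/A_s = d_o²(1−k²)/d_s² = (1−k²)/(1−k⁴)^(2/3) = 0.4696.
Mass saving = 1 − 0.4696 = 53.0 %.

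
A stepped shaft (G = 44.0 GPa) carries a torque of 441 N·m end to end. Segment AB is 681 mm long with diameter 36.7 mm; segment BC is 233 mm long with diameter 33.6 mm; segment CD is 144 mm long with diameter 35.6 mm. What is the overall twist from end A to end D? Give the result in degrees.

3.79°

J_AB = π(0.0367)⁴/32 = 1.78×10^-7 m⁴; J_BC = π(0.0336)⁴/32 = 1.25×10^-7 m⁴; J_CD = π(0.0356)⁴/32 = 1.58×10^-7 m⁴.
θ = (T/G)·Σ L_i/J_i = (441.0/44.0×10⁹)·(0.681/1.78×10^-7 + 0.233/1.25×10^-7 + 0.144/1.58×10^-7) = 0.06614 rad.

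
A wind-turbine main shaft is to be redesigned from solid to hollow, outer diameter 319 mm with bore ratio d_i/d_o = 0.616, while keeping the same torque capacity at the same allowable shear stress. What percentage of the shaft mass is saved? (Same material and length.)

Equal τ_max and T ⇒ the solid shaft needs d_s³ = d_o³(1−k⁴), so d_s = 319·(1−0.616⁴)^(1/3) = 302.9 mm.
Area ratio A_h/A_s = d_o²(1−k²)/d_s² = (1−k²)/(1−k⁴)^(2/3) = 0.6883.
Mass saving = 1 − 0.6883 = 31.2 %.

31.2 %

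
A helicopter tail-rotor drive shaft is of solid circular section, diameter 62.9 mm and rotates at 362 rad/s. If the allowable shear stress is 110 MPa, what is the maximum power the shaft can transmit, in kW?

1950 kW

J = πd⁴/32 = π(0.0629)⁴/32 = 1.537×10^-6 m⁴.
T_max = τ_allow·J/r = 1.10×10^8 × 1.537×10^-6 / 0.0314 = 5375 N·m.
ω = 362 rad/s, so P_max = T_max·ω = 1.946×10^6 W.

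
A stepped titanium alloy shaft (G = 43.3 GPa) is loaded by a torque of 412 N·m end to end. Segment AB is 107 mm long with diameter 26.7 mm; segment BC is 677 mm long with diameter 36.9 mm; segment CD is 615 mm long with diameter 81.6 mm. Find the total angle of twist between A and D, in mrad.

57.1 mrad

J_AB = π(0.0267)⁴/32 = 4.99×10^-8 m⁴; J_BC = π(0.0369)⁴/32 = 1.82×10^-7 m⁴; J_CD = π(0.0816)⁴/32 = 4.35×10^-6 m⁴.
θ = (T/G)·Σ L_i/J_i = (412.0/43.3×10⁹)·(0.107/4.99×10^-8 + 0.677/1.82×10^-7 + 0.615/4.35×10^-6) = 0.05714 rad.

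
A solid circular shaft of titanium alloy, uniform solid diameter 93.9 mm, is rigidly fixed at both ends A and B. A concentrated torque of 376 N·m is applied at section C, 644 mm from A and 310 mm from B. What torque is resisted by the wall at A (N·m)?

With uniform GJ and both ends fixed, compatibility θ_AC = θ_CB gives T_A·a = T_B·b, together with T_A + T_B = T₀.
T_A = T₀·b/(a+b) = 376.0·310/954.0 = 122.2 N·m; T_B = 253.8 N·m.

122 N·m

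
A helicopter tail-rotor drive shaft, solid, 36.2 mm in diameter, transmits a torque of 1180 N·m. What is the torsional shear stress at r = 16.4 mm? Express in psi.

J = πd⁴/32 = π(0.0362)⁴/32 = 1.686×10^-7 m⁴.
Shear stress varies linearly with radius: τ = T·r/J = 1180 × 0.0164 / 1.686×10^-7 = 1.148×10^8 Pa.

16600 psi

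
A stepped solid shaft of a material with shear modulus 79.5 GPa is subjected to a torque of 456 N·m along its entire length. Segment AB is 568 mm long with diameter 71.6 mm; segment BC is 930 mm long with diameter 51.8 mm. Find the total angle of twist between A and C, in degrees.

0.505°

J_AB = π(0.0716)⁴/32 = 2.58×10^-6 m⁴; J_BC = π(0.0518)⁴/32 = 7.07×10^-7 m⁴.
θ = (T/G)·Σ L_i/J_i = (456.0/79.5×10⁹)·(0.568/2.58×10^-6 + 0.930/7.07×10^-7) = 8.809×10^-3 rad.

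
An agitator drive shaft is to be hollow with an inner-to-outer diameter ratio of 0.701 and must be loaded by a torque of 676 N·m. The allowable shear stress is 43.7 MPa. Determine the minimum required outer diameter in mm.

47.0 mm

For a hollow shaft with d_i/d_o = 0.701: τ_max = 16T/(π d_o³ (1−k⁴)), so d_o = [16T/(π τ_allow (1−k⁴))]^(1/3) = [16·676.0/(π·4.37×10^7·0.7585)]^(1/3) = 0.04701 m.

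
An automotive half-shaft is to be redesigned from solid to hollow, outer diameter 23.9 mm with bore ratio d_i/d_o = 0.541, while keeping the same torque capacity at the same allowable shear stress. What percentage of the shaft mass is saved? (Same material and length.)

24.9 %

Equal τ_max and T ⇒ the solid shaft needs d_s³ = d_o³(1−k⁴), so d_s = 23.9·(1−0.541⁴)^(1/3) = 23.20 mm.
Area ratio A_h/A_s = d_o²(1−k²)/d_s² = (1−k²)/(1−k⁴)^(2/3) = 0.7508.
Mass saving = 1 − 0.7508 = 24.9 %.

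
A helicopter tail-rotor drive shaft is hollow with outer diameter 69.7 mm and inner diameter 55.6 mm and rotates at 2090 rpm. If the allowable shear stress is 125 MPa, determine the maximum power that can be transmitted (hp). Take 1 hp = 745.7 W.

1450 hp

J = π(d_o⁴ − d_i⁴)/32 = π(0.0697⁴ − 0.0556⁴)/32 = 1.379×10^-6 m⁴.
T_max = τ_allow·J/r = 1.25×10^8 × 1.379×10^-6 / 0.0348 = 4946 N·m.
ω = 2π·2090/60 = 218.9 rad/s, so P_max = T_max·ω = 1.082×10^6 W.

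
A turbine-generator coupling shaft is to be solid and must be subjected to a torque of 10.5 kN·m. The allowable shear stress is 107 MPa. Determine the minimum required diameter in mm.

For a solid shaft τ_max = 16T/(πd³), so d = (16T/(π τ_allow))^(1/3) = (16·10500/(π·1.07×10^8))^(1/3) = 0.07936 m.

79.4 mm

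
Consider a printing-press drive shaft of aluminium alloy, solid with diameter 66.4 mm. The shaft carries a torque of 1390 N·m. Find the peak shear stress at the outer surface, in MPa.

24.2 MPa

J = πd⁴/32 = π(0.0664)⁴/32 = 1.908×10^-6 m⁴.
τ_max = T·r/J = 1390 × 0.0332 / 1.908×10^-6 = 2.418×10^7 Pa.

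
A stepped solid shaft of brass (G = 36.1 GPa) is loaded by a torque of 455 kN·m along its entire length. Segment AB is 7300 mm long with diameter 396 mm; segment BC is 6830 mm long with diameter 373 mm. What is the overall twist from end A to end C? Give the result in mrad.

83.4 mrad

J_AB = π(0.396)⁴/32 = 2.41×10^-3 m⁴; J_BC = π(0.373)⁴/32 = 1.90×10^-3 m⁴.
θ = (T/G)·Σ L_i/J_i = (455000/36.1×10⁹)·(7.30/2.41×10^-3 + 6.83/1.90×10^-3) = 0.08341 rad.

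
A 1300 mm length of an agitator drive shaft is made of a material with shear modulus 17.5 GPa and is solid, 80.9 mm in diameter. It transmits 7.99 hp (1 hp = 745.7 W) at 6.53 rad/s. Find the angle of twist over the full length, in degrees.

0.923°

ω = 6.53 rad/s, so T = P/ω = 7.99×745.7 / 6.530 = 912.4 N·m.
J = πd⁴/32 = π(0.0809)⁴/32 = 4.205×10^-6 m⁴.
θ = T·L/(G·J) = 912.4 × 1.30 / (17.5×10⁹ × 4.205×10^-6) = 0.01612 rad.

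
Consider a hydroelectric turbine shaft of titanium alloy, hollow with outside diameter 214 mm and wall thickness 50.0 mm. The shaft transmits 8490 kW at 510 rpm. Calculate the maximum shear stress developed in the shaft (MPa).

ω = 2π·510/60 = 53.41 rad/s, so T = P/ω = 8490×10³ / 53.41 = 159000 N·m.
J = π(d_o⁴ − d_i⁴)/32 = π(0.214⁴ − 0.114⁴)/32 = 1.893×10^-4 m⁴.
τ_max = T·r/J = 159000 × 0.107 / 1.893×10^-4 = 8.985×10^7 Pa.

89.8 MPa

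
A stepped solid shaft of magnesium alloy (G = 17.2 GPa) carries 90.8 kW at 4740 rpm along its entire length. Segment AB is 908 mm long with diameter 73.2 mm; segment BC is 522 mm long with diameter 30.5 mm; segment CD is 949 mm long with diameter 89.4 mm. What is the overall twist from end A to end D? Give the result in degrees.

4.03°

ω = 2π·4740/60 = 496.4 rad/s, so T = P/ω = 90.8×10³ / 496.4 = 182.9 N·m.
J_AB = π(0.0732)⁴/32 = 2.82×10^-6 m⁴; J_BC = π(0.0305)⁴/32 = 8.50×10^-8 m⁴; J_CD = π(0.0894)⁴/32 = 6.27×10^-6 m⁴.
θ = (T/G)·Σ L_i/J_i = (182.9/17.2×10⁹)·(0.908/2.82×10^-6 + 0.522/8.50×10^-8 + 0.949/6.27×10^-6) = 0.07038 rad.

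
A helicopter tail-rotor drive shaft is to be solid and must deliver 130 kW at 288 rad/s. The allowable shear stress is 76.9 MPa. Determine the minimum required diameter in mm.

ω = 288 rad/s, so T = P/ω = 130×10³ / 288.0 = 451.4 N·m.
For a solid shaft τ_max = 16T/(πd³), so d = (16T/(π τ_allow))^(1/3) = (16·451.4/(π·7.69×10^7))^(1/3) = 0.03104 m.

31.0 mm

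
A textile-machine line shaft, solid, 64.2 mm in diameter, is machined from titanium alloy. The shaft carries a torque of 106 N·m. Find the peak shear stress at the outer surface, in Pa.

J = πd⁴/32 = π(0.0642)⁴/32 = 1.668×10^-6 m⁴.
τ_max = T·r/J = 106.0 × 0.0321 / 1.668×10^-6 = 2.040×10^6 Pa.

2.04e6 Pa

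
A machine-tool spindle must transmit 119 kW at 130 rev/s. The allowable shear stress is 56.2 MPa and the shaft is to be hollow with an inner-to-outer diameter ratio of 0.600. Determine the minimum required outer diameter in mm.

ω = 2π·130 = 816.8 rad/s, so T = P/ω = 119×10³ / 816.8 = 145.7 N·m.
For a hollow shaft with d_i/d_o = 0.600: τ_max = 16T/(π d_o³ (1−k⁴)), so d_o = [16T/(π τ_allow (1−k⁴))]^(1/3) = [16·145.7/(π·5.62×10^7·0.8704)]^(1/3) = 0.02475 m.

24.8 mm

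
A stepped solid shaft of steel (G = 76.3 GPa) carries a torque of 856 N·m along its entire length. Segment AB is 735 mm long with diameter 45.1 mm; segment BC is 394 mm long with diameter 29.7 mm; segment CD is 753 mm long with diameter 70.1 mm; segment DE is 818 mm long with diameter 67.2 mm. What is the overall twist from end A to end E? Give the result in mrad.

J_AB = π(0.0451)⁴/32 = 4.06×10^-7 m⁴; J_BC = π(0.0297)⁴/32 = 7.64×10^-8 m⁴; J_CD = π(0.0701)⁴/32 = 2.37×10^-6 m⁴; J_DE = π(0.0672)⁴/32 = 2.00×10^-6 m⁴.
θ = (T/G)·Σ L_i/J_i = (856.0/76.3×10⁹)·(0.735/4.06×10^-7 + 0.394/7.64×10^-8 + 0.753/2.37×10^-6 + 0.818/2.00×10^-6) = 0.08631 rad.

86.3 mrad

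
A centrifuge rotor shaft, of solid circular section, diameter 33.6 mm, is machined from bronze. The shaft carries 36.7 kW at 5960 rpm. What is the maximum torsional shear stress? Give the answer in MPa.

7.89 MPa

ω = 2π·5960/60 = 624.1 rad/s, so T = P/ω = 36.7×10³ / 624.1 = 58.80 N·m.
J = πd⁴/32 = π(0.0336)⁴/32 = 1.251×10^-7 m⁴.
τ_max = T·r/J = 58.80 × 0.0168 / 1.251×10^-7 = 7.895×10^6 Pa.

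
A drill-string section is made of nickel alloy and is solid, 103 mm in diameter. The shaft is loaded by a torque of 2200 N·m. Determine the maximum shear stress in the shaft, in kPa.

J = πd⁴/32 = π(0.103)⁴/32 = 1.105×10^-5 m⁴.
τ_max = T·r/J = 2200 × 0.0515 / 1.105×10^-5 = 1.025×10^7 Pa.

10300 kPa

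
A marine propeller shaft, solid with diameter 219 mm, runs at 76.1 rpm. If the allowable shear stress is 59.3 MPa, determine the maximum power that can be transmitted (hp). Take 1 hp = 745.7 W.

1310 hp

J = πd⁴/32 = π(0.219)⁴/32 = 2.258×10^-4 m⁴.
T_max = τ_allow·J/r = 5.93×10^7 × 2.258×10^-4 / 0.110 = 122300 N·m.
ω = 2π·76.1/60 = 7.969 rad/s, so P_max = T_max·ω = 9.746×10^5 W.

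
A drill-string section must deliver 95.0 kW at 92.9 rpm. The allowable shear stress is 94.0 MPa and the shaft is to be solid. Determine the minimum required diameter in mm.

ω = 2π·92.9/60 = 9.728 rad/s, so T = P/ω = 95.0×10³ / 9.728 = 9765 N·m.
For a solid shaft τ_max = 16T/(πd³), so d = (16T/(π τ_allow))^(1/3) = (16·9765/(π·9.40×10^7))^(1/3) = 0.08088 m.

80.9 mm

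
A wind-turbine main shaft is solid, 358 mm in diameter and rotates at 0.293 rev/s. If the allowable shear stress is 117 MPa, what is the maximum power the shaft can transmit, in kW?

J = πd⁴/32 = π(0.358)⁴/32 = 1.613×10^-3 m⁴.
T_max = τ_allow·J/r = 1.17×10^8 × 1.613×10^-3 / 0.179 = 1.054e6 N·m.
ω = 2π·0.293 = 1.841 rad/s, so P_max = T_max·ω = 1.940×10^6 W.

1940 kW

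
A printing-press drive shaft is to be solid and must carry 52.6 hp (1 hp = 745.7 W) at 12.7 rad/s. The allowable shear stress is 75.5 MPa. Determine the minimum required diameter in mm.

59.3 mm

ω = 12.7 rad/s, so T = P/ω = 52.6×745.7 / 12.70 = 3088 N·m.
For a solid shaft τ_max = 16T/(πd³), so d = (16T/(π τ_allow))^(1/3) = (16·3088/(π·7.55×10^7))^(1/3) = 0.05928 m.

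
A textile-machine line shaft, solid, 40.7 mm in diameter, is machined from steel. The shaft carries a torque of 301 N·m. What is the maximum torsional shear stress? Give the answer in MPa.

22.7 MPa

J = πd⁴/32 = π(0.0407)⁴/32 = 2.694×10^-7 m⁴.
τ_max = T·r/J = 301.0 × 0.0204 / 2.694×10^-7 = 2.274×10^7 Pa.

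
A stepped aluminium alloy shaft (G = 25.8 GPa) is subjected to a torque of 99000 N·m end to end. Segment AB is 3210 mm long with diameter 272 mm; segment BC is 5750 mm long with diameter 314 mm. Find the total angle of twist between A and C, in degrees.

J_AB = π(0.272)⁴/32 = 5.37×10^-4 m⁴; J_BC = π(0.314)⁴/32 = 9.54×10^-4 m⁴.
θ = (T/G)·Σ L_i/J_i = (99000/25.8×10⁹)·(3.21/5.37×10^-4 + 5.75/9.54×10^-4) = 0.04604 rad.

2.64°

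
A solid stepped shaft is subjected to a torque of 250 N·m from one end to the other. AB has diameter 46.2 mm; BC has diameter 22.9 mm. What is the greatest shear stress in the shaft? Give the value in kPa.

106000 kPa

Under the same torque, τ_max = 16T/(πd³) is largest where d is smallest — segment BC (d = 22.9 mm).
τ_max = 16·250.0/(π·(0.0229)³) = 1.060×10^8 Pa.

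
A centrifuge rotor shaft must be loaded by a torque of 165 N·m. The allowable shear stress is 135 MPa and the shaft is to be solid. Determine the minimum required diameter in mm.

For a solid shaft τ_max = 16T/(πd³), so d = (16T/(π τ_allow))^(1/3) = (16·165.0/(π·1.35×10^8))^(1/3) = 0.01840 m.

18.4 mm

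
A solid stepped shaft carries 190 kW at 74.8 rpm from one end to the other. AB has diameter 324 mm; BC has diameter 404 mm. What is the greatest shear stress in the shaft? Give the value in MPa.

ω = 2π·74.8/60 = 7.833 rad/s, so T = P/ω = 190×10³ / 7.833 = 24260 N·m.
Under the same torque, τ_max = 16T/(πd³) is largest where d is smallest — segment AB (d = 324 mm).
τ_max = 16·24260/(π·(0.324)³) = 3.632×10^6 Pa.

3.63 MPa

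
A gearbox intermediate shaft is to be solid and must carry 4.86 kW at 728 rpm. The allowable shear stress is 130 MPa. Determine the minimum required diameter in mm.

13.6 mm

ω = 2π·728/60 = 76.24 rad/s, so T = P/ω = 4.86×10³ / 76.24 = 63.75 N·m.
For a solid shaft τ_max = 16T/(πd³), so d = (16T/(π τ_allow))^(1/3) = (16·63.75/(π·1.30×10^8))^(1/3) = 0.01357 m.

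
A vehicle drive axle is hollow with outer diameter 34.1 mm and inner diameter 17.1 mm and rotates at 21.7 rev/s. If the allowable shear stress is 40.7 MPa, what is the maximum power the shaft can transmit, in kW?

J = π(d_o⁴ − d_i⁴)/32 = π(0.0341⁴ − 0.0171⁴)/32 = 1.244×10^-7 m⁴.
T_max = τ_allow·J/r = 4.07×10^7 × 1.244×10^-7 / 0.0170 = 296.8 N·m.
ω = 2π·21.7 = 136.3 rad/s, so P_max = T_max·ω = 4.047×10^4 W.

40.5 kW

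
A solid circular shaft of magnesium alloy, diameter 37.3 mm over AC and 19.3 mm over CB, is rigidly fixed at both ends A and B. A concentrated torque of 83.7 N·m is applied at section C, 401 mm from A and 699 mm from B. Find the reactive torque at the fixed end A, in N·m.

80.4 N·m

Compatibility: T_A·a/J_AC = T_B·b/J_CB with T_A + T_B = T₀.
J_AC = 1.90×10^-7 m⁴, J_CB = 1.36×10^-8 m⁴, so T_A = T₀·(J_AC/a)/((J_AC/a)+(J_CB/b)) = 80.39 N·m, T_B = 3.306 N·m.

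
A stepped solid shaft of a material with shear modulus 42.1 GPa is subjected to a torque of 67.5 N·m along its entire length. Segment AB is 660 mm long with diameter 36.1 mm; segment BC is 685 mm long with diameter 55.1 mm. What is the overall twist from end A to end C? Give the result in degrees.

0.433°

J_AB = π(0.0361)⁴/32 = 1.67×10^-7 m⁴; J_BC = π(0.0551)⁴/32 = 9.05×10^-7 m⁴.
θ = (T/G)·Σ L_i/J_i = (67.50/42.1×10⁹)·(0.660/1.67×10^-7 + 0.685/9.05×10^-7) = 7.560×10^-3 rad.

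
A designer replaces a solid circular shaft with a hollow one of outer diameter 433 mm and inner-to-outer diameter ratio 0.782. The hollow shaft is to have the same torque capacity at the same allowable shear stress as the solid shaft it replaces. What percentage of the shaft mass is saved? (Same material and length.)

Equal τ_max and T ⇒ the solid shaft needs d_s³ = d_o³(1−k⁴), so d_s = 433·(1−0.782⁴)^(1/3) = 370.4 mm.
Area ratio A_h/A_s = d_o²(1−k²)/d_s² = (1−k²)/(1−k⁴)^(2/3) = 0.5308.
Mass saving = 1 − 0.5308 = 46.9 %.

46.9 %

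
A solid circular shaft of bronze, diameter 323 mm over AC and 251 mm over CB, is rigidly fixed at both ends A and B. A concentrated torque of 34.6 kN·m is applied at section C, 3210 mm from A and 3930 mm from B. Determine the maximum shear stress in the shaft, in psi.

Compatibility: T_A·a/J_AC = T_B·b/J_CB with T_A + T_B = T₀.
J_AC = 1.07×10^-3 m⁴, J_CB = 3.90×10^-4 m⁴, so T_A = T₀·(J_AC/a)/((J_AC/a)+(J_CB/b)) = 26660 N·m, T_B = 7941 N·m.
τ in each portion: τ_AC = 4.03×10^6 Pa, τ_CB = 2.56×10^6 Pa; maximum is in AC.
τ_max = T_AC·r/J = 26660·0.162/1.07×10^-3 = 4.029×10^6 Pa.

584 psi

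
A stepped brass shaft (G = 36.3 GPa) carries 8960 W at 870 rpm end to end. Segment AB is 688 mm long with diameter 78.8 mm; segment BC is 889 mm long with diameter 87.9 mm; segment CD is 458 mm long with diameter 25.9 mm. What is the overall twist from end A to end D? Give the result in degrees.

1.66°

ω = 2π·870/60 = 91.11 rad/s, so T = P/ω = 8960 / 91.11 = 98.35 N·m.
J_AB = π(0.0788)⁴/32 = 3.79×10^-6 m⁴; J_BC = π(0.0879)⁴/32 = 5.86×10^-6 m⁴; J_CD = π(0.0259)⁴/32 = 4.42×10^-8 m⁴.
θ = (T/G)·Σ L_i/J_i = (98.35/36.3×10⁹)·(0.688/3.79×10^-6 + 0.889/5.86×10^-6 + 0.458/4.42×10^-8) = 0.02899 rad.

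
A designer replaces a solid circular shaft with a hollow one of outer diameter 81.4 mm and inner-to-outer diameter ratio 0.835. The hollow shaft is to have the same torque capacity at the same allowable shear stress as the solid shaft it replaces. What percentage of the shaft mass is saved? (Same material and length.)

52.8 %

Equal τ_max and T ⇒ the solid shaft needs d_s³ = d_o³(1−k⁴), so d_s = 81.4·(1−0.835⁴)^(1/3) = 65.20 mm.
Area ratio A_h/A_s = d_o²(1−k²)/d_s² = (1−k²)/(1−k⁴)^(2/3) = 0.4719.
Mass saving = 1 − 0.4719 = 52.8 %.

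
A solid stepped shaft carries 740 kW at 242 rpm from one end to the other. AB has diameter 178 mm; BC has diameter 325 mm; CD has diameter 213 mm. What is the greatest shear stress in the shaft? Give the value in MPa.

26.4 MPa

ω = 2π·242/60 = 25.34 rad/s, so T = P/ω = 740×10³ / 25.34 = 29200 N·m.
Under the same torque, τ_max = 16T/(πd³) is largest where d is smallest — segment AB (d = 178 mm).
τ_max = 16·29200/(π·(0.178)³) = 2.637×10^7 Pa.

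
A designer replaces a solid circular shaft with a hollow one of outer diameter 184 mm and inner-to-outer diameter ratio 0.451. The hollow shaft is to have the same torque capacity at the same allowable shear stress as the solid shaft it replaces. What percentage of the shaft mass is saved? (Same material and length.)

Equal τ_max and T ⇒ the solid shaft needs d_s³ = d_o³(1−k⁴), so d_s = 184·(1−0.451⁴)^(1/3) = 181.4 mm.
Area ratio A_h/A_s = d_o²(1−k²)/d_s² = (1−k²)/(1−k⁴)^(2/3) = 0.8194.
Mass saving = 1 − 0.8194 = 18.1 %.

18.1 %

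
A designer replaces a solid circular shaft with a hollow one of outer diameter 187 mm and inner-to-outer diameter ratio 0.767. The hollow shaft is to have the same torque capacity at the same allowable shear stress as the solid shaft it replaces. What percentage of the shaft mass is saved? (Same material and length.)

Equal τ_max and T ⇒ the solid shaft needs d_s³ = d_o³(1−k⁴), so d_s = 187·(1−0.767⁴)^(1/3) = 162.3 mm.
Area ratio A_h/A_s = d_o²(1−k²)/d_s² = (1−k²)/(1−k⁴)^(2/3) = 0.5465.
Mass saving = 1 − 0.5465 = 45.4 %.

45.4 %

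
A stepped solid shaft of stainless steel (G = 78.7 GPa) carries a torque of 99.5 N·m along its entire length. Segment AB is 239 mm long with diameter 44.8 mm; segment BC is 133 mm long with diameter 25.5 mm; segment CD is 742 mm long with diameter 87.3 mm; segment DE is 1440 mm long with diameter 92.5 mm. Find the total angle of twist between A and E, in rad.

J_AB = π(0.0448)⁴/32 = 3.95×10^-7 m⁴; J_BC = π(0.0255)⁴/32 = 4.15×10^-8 m⁴; J_CD = π(0.0873)⁴/32 = 5.70×10^-6 m⁴; J_DE = π(0.0925)⁴/32 = 7.19×10^-6 m⁴.
θ = (T/G)·Σ L_i/J_i = (99.50/78.7×10⁹)·(0.239/3.95×10^-7 + 0.133/4.15×10^-8 + 0.742/5.70×10^-6 + 1.44/7.19×10^-6) = 5.233×10^-3 rad.

0.00523 rad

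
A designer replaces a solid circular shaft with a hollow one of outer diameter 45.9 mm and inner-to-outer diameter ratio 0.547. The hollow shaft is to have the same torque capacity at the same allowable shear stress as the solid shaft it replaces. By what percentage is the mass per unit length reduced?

25.4 %

Equal τ_max and T ⇒ the solid shaft needs d_s³ = d_o³(1−k⁴), so d_s = 45.9·(1−0.547⁴)^(1/3) = 44.49 mm.
Area ratio A_h/A_s = d_o²(1−k²)/d_s² = (1−k²)/(1−k⁴)^(2/3) = 0.7460.
Mass saving = 1 − 0.7460 = 25.4 %.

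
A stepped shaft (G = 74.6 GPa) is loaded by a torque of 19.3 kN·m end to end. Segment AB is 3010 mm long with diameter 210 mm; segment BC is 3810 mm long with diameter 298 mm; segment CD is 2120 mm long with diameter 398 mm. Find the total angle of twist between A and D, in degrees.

J_AB = π(0.210)⁴/32 = 1.91×10^-4 m⁴; J_BC = π(0.298)⁴/32 = 7.74×10^-4 m⁴; J_CD = π(0.398)⁴/32 = 2.46×10^-3 m⁴.
θ = (T/G)·Σ L_i/J_i = (19300/74.6×10⁹)·(3.01/1.91×10^-4 + 3.81/7.74×10^-4 + 2.12/2.46×10^-3) = 5.574×10^-3 rad.

0.319°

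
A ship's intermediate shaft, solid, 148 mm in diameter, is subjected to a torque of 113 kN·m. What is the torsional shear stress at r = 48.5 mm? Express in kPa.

J = πd⁴/32 = π(0.148)⁴/32 = 4.710×10^-5 m⁴.
Shear stress varies linearly with radius: τ = T·r/J = 113000 × 0.0485 / 4.710×10^-5 = 1.164×10^8 Pa.

116000 kPa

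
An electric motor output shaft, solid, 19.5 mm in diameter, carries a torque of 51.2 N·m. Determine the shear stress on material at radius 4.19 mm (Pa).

1.51e7 Pa

J = πd⁴/32 = π(0.0195)⁴/32 = 1.420×10^-8 m⁴.
Shear stress varies linearly with radius: τ = T·r/J = 51.20 × 0.00419 / 1.420×10^-8 = 1.511×10^7 Pa.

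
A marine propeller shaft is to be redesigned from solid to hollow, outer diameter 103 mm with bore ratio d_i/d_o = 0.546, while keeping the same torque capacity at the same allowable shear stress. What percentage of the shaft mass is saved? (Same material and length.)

Equal τ_max and T ⇒ the solid shaft needs d_s³ = d_o³(1−k⁴), so d_s = 103·(1−0.546⁴)^(1/3) = 99.85 mm.
Area ratio A_h/A_s = d_o²(1−k²)/d_s² = (1−k²)/(1−k⁴)^(2/3) = 0.7468.
Mass saving = 1 − 0.7468 = 25.3 %.

25.3 %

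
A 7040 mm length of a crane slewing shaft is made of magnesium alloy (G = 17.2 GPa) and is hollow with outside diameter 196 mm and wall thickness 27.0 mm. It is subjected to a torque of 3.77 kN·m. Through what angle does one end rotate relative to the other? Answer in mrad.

14.7 mrad

J = π(d_o⁴ − d_i⁴)/32 = π(0.196⁴ − 0.142⁴)/32 = 1.050×10^-4 m⁴.
θ = T·L/(G·J) = 3770 × 7.04 / (17.2×10⁹ × 1.050×10^-4) = 0.01470 rad.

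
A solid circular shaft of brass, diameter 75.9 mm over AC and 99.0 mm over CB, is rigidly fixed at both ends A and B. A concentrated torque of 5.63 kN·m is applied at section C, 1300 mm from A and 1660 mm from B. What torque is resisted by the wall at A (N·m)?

Compatibility: T_A·a/J_AC = T_B·b/J_CB with T_A + T_B = T₀.
J_AC = 3.26×10^-6 m⁴, J_CB = 9.43×10^-6 m⁴, so T_A = T₀·(J_AC/a)/((J_AC/a)+(J_CB/b)) = 1723 N·m, T_B = 3907 N·m.

1720 N·m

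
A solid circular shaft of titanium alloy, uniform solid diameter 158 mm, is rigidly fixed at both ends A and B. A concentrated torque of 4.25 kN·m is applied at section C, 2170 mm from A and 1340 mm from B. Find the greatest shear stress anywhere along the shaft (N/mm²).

With uniform GJ and both ends fixed, compatibility θ_AC = θ_CB gives T_A·a = T_B·b, together with T_A + T_B = T₀.
T_A = T₀·b/(a+b) = 4250·1340/3510 = 1623 N·m; T_B = 2627 N·m.
τ in each portion: τ_AC = 2.10×10^6 Pa, τ_CB = 3.39×10^6 Pa; maximum is in CB.
τ_max = T_CB·r/J = 2627·0.0790/6.12×10^-5 = 3.393×10^6 Pa.

3.39 N/mm²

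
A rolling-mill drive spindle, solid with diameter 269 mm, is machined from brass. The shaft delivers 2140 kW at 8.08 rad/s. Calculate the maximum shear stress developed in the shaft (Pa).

6.93e7 Pa

ω = 8.08 rad/s, so T = P/ω = 2140×10³ / 8.080 = 264900 N·m.
J = πd⁴/32 = π(0.269)⁴/32 = 5.141×10^-4 m⁴.
τ_max = T·r/J = 264900 × 0.135 / 5.141×10^-4 = 6.930×10^7 Pa.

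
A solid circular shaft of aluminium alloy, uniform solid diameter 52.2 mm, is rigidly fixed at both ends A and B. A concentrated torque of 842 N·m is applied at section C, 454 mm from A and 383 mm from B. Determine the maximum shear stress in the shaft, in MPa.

With uniform GJ and both ends fixed, compatibility θ_AC = θ_CB gives T_A·a = T_B·b, together with T_A + T_B = T₀.
T_A = T₀·b/(a+b) = 842.0·383/837.0 = 385.3 N·m; T_B = 456.7 N·m.
τ in each portion: τ_AC = 1.38×10^7 Pa, τ_CB = 1.64×10^7 Pa; maximum is in CB.
τ_max = T_CB·r/J = 456.7·0.0261/7.29×10^-7 = 1.635×10^7 Pa.

16.4 MPa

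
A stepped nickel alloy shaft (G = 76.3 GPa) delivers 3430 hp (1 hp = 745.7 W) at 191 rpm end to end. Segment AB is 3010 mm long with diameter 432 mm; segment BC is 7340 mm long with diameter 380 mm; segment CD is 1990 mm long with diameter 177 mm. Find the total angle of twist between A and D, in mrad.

ω = 2π·191/60 = 20.00 rad/s, so T = P/ω = 3430×745.7 / 20.00 = 127900 N·m.
J_AB = π(0.432)⁴/32 = 3.42×10^-3 m⁴; J_BC = π(0.380)⁴/32 = 2.05×10^-3 m⁴; J_CD = π(0.177)⁴/32 = 9.64×10^-5 m⁴.
θ = (T/G)·Σ L_i/J_i = (127900/76.3×10⁹)·(3.01/3.42×10^-3 + 7.34/2.05×10^-3 + 1.99/9.64×10^-5) = 0.04210 rad.

42.1 mrad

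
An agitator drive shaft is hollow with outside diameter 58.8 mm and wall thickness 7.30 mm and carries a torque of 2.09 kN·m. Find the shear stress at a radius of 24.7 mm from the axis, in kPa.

64600 kPa

J = π(d_o⁴ − d_i⁴)/32 = π(0.0588⁴ − 0.0442⁴)/32 = 7.989×10^-7 m⁴.
Shear stress varies linearly with radius: τ = T·r/J = 2090 × 0.0247 / 7.989×10^-7 = 6.462×10^7 Pa.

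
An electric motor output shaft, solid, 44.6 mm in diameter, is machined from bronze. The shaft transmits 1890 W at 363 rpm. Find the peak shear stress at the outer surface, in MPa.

2.85 MPa

ω = 2π·363/60 = 38.01 rad/s, so T = P/ω = 1890 / 38.01 = 49.72 N·m.
J = πd⁴/32 = π(0.0446)⁴/32 = 3.885×10^-7 m⁴.
τ_max = T·r/J = 49.72 × 0.0223 / 3.885×10^-7 = 2.854×10^6 Pa.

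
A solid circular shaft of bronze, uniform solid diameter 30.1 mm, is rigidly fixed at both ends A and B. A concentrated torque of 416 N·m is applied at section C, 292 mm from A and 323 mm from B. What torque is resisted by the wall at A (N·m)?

218 N·m

With uniform GJ and both ends fixed, compatibility θ_AC = θ_CB gives T_A·a = T_B·b, together with T_A + T_B = T₀.
T_A = T₀·b/(a+b) = 416.0·323/615.0 = 218.5 N·m; T_B = 197.5 N·m.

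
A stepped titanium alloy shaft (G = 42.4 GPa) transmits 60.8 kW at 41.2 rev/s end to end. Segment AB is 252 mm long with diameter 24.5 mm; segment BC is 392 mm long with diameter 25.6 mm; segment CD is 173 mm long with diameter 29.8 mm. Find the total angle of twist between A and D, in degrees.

5.92°

ω = 2π·41.2 = 258.9 rad/s, so T = P/ω = 60.8×10³ / 258.9 = 234.9 N·m.
J_AB = π(0.0245)⁴/32 = 3.54×10^-8 m⁴; J_BC = π(0.0256)⁴/32 = 4.22×10^-8 m⁴; J_CD = π(0.0298)⁴/32 = 7.74×10^-8 m⁴.
θ = (T/G)·Σ L_i/J_i = (234.9/42.4×10⁹)·(0.252/3.54×10^-8 + 0.392/4.22×10^-8 + 0.173/7.74×10^-8) = 0.1033 rad.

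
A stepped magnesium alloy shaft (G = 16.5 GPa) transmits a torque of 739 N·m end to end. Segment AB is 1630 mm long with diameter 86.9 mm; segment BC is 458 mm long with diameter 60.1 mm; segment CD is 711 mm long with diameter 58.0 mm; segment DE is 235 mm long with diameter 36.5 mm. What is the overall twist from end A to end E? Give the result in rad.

0.118 rad

J_AB = π(0.0869)⁴/32 = 5.60×10^-6 m⁴; J_BC = π(0.0601)⁴/32 = 1.28×10^-6 m⁴; J_CD = π(0.0580)⁴/32 = 1.11×10^-6 m⁴; J_DE = π(0.0365)⁴/32 = 1.74×10^-7 m⁴.
θ = (T/G)·Σ L_i/J_i = (739.0/16.5×10⁹)·(1.63/5.60×10^-6 + 0.458/1.28×10^-6 + 0.711/1.11×10^-6 + 0.235/1.74×10^-7) = 0.1181 rad.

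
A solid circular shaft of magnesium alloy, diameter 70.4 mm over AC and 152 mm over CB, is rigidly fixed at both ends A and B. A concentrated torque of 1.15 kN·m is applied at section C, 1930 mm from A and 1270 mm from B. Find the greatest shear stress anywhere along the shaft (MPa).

Compatibility: T_A·a/J_AC = T_B·b/J_CB with T_A + T_B = T₀.
J_AC = 2.41×10^-6 m⁴, J_CB = 5.24×10^-5 m⁴, so T_A = T₀·(J_AC/a)/((J_AC/a)+(J_CB/b)) = 33.80 N·m, T_B = 1116 N·m.
τ in each portion: τ_AC = 4.93×10^5 Pa, τ_CB = 1.62×10^6 Pa; maximum is in CB.
τ_max = T_CB·r/J = 1116·0.0760/5.24×10^-5 = 1.619×10^6 Pa.

1.62 MPa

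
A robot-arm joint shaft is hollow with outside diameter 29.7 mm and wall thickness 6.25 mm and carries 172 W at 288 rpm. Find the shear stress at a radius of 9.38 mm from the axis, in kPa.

789 kPa

ω = 2π·288/60 = 30.16 rad/s, so T = P/ω = 172 / 30.16 = 5.703 N·m.
J = π(d_o⁴ − d_i⁴)/32 = π(0.0297⁴ − 0.0172⁴)/32 = 6.780×10^-8 m⁴.
Shear stress varies linearly with radius: τ = T·r/J = 5.703 × 0.00938 / 6.780×10^-8 = 7.891×10^5 Pa.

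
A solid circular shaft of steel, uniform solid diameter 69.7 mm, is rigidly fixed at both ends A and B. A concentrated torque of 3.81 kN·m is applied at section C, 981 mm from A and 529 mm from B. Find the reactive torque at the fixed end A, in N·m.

1330 N·m

With uniform GJ and both ends fixed, compatibility θ_AC = θ_CB gives T_A·a = T_B·b, together with T_A + T_B = T₀.
T_A = T₀·b/(a+b) = 3810·529/1510 = 1335 N·m; T_B = 2475 N·m.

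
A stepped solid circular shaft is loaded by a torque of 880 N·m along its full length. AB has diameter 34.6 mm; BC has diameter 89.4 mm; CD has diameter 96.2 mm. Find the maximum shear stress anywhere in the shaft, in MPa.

108 MPa

Under the same torque, τ_max = 16T/(πd³) is largest where d is smallest — segment AB (d = 34.6 mm).
τ_max = 16·880.0/(π·(0.0346)³) = 1.082×10^8 Pa.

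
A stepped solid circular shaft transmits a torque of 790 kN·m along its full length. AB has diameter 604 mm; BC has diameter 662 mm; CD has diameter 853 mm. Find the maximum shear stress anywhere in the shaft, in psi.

2650 psi

Under the same torque, τ_max = 16T/(πd³) is largest where d is smallest — segment AB (d = 604 mm).
τ_max = 16·790000/(π·(0.604)³) = 1.826×10^7 Pa.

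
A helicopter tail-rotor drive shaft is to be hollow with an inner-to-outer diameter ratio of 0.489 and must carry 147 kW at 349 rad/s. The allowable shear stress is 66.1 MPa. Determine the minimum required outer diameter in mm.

32.5 mm

ω = 349 rad/s, so T = P/ω = 147×10³ / 349.0 = 421.2 N·m.
For a hollow shaft with d_i/d_o = 0.489: τ_max = 16T/(π d_o³ (1−k⁴)), so d_o = [16T/(π τ_allow (1−k⁴))]^(1/3) = [16·421.2/(π·6.61×10^7·0.9428)]^(1/3) = 0.03253 m.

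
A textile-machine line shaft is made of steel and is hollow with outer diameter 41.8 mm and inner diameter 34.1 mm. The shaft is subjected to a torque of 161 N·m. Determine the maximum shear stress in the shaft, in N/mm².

J = π(d_o⁴ − d_i⁴)/32 = π(0.0418⁴ − 0.0341⁴)/32 = 1.670×10^-7 m⁴.
τ_max = T·r/J = 161.0 × 0.0209 / 1.670×10^-7 = 2.015×10^7 Pa.

20.2 N/mm²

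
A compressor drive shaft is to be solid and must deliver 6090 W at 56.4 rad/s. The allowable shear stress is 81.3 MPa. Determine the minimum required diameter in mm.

ω = 56.4 rad/s, so T = P/ω = 6090 / 56.40 = 108.0 N·m.
For a solid shaft τ_max = 16T/(πd³), so d = (16T/(π τ_allow))^(1/3) = (16·108.0/(π·8.13×10^7))^(1/3) = 0.01891 m.

18.9 mm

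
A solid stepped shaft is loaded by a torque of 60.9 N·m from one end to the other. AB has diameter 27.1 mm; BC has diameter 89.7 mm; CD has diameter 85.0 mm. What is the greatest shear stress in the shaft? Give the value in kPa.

15600 kPa

Under the same torque, τ_max = 16T/(πd³) is largest where d is smallest — segment AB (d = 27.1 mm).
τ_max = 16·60.90/(π·(0.0271)³) = 1.558×10^7 Pa.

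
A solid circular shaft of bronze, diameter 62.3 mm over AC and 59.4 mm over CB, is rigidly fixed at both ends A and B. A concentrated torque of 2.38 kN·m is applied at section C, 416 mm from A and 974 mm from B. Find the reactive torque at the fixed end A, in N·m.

Compatibility: T_A·a/J_AC = T_B·b/J_CB with T_A + T_B = T₀.
J_AC = 1.48×10^-6 m⁴, J_CB = 1.22×10^-6 m⁴, so T_A = T₀·(J_AC/a)/((J_AC/a)+(J_CB/b)) = 1759 N·m, T_B = 620.9 N·m.

1760 N·m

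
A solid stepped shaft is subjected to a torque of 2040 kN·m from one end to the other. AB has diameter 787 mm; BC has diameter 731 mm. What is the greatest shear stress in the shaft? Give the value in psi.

Under the same torque, τ_max = 16T/(πd³) is largest where d is smallest — segment BC (d = 731 mm).
τ_max = 16·2.040e6/(π·(0.731)³) = 2.660×10^7 Pa.

3860 psi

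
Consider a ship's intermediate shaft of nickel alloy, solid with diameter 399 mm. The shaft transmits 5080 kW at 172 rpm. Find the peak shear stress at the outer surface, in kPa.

22600 kPa

ω = 2π·172/60 = 18.01 rad/s, so T = P/ω = 5080×10³ / 18.01 = 282000 N·m.
J = πd⁴/32 = π(0.399)⁴/32 = 2.488×10^-3 m⁴.
τ_max = T·r/J = 282000 × 0.200 / 2.488×10^-3 = 2.261×10^7 Pa.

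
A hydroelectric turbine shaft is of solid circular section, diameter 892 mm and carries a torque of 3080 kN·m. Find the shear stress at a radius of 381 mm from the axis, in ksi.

2.74 ksi

J = πd⁴/32 = π(0.892)⁴/32 = 0.06215 m⁴.
Shear stress varies linearly with radius: τ = T·r/J = 3.080e6 × 0.381 / 0.06215 = 1.888×10^7 Pa.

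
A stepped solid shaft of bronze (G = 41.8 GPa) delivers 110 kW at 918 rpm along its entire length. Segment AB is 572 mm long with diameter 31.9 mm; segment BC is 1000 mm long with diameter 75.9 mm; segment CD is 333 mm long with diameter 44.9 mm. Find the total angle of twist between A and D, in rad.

0.185 rad

ω = 2π·918/60 = 96.13 rad/s, so T = P/ω = 110×10³ / 96.13 = 1144 N·m.
J_AB = π(0.0319)⁴/32 = 1.02×10^-7 m⁴; J_BC = π(0.0759)⁴/32 = 3.26×10^-6 m⁴; J_CD = π(0.0449)⁴/32 = 3.99×10^-7 m⁴.
θ = (T/G)·Σ L_i/J_i = (1144/41.8×10⁹)·(0.572/1.02×10^-7 + 1.00/3.26×10^-6 + 0.333/3.99×10^-7) = 0.1853 rad.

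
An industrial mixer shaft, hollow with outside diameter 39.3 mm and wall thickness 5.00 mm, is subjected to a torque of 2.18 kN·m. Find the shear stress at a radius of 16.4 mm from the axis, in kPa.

221000 kPa

J = π(d_o⁴ − d_i⁴)/32 = π(0.0393⁴ − 0.0293⁴)/32 = 1.618×10^-7 m⁴.
Shear stress varies linearly with radius: τ = T·r/J = 2180 × 0.0164 / 1.618×10^-7 = 2.209×10^8 Pa.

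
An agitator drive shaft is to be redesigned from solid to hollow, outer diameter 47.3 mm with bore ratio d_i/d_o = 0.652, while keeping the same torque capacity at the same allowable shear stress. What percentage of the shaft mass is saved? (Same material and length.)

34.3 %

Equal τ_max and T ⇒ the solid shaft needs d_s³ = d_o³(1−k⁴), so d_s = 47.3·(1−0.652⁴)^(1/3) = 44.26 mm.
Area ratio A_h/A_s = d_o²(1−k²)/d_s² = (1−k²)/(1−k⁴)^(2/3) = 0.6566.
Mass saving = 1 − 0.6566 = 34.3 %.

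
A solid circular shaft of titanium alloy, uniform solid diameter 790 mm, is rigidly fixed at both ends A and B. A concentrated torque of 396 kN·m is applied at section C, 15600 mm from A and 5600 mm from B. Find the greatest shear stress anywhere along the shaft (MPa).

3.01 MPa

With uniform GJ and both ends fixed, compatibility θ_AC = θ_CB gives T_A·a = T_B·b, together with T_A + T_B = T₀.
T_A = T₀·b/(a+b) = 396000·5600/21200 = 104600 N·m; T_B = 291400 N·m.
τ in each portion: τ_AC = 1.08×10^6 Pa, τ_CB = 3.01×10^6 Pa; maximum is in CB.
τ_max = T_CB·r/J = 291400·0.395/0.0382 = 3.010×10^6 Pa.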